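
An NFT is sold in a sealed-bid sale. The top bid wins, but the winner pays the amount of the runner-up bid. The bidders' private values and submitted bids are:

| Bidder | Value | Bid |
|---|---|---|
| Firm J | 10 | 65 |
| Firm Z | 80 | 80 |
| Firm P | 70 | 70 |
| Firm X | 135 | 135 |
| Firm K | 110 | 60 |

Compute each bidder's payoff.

Firm J 0, Firm Z 0, Firm P 0, Firm X 55, Firm K 0.

Sorted high to low: Firm X 135 > Firm Z 80 > Firm P 70 > Firm J 65 > Firm K 60.
Firm X has the top bid and wins; the price is the second-highest bid, 80.
Firm X's payoff = 135 − 80 = 55. All other bidders lose, so their payoff is 0.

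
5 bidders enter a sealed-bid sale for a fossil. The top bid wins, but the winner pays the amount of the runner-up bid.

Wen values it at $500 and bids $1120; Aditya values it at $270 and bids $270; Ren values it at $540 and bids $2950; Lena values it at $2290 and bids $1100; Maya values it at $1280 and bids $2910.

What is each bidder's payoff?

Wen $0, Aditya $0, Ren -$2370, Lena $0, Maya $0.

Ranking the bids: Ren $2950 > Maya $2910 > Wen $1120 > Lena $1100 > Aditya $270.
Ren has the top bid and wins; the price is the second-highest bid, $2910.
Ren's payoff = $540 − $2910 = -$2370. All other bidders lose, so their payoff is 0.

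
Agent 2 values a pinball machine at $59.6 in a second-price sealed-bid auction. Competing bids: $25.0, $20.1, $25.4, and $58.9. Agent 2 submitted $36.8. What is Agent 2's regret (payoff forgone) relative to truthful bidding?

The highest competing bid is $58.9.
Bidding truthfully at $59.6: Agent 2 has the top bid, wins, and pays the second-highest bid $58.9. Payoff = $59.6 − $58.9 = $0.7.
Bidding $36.8: the top bid is $58.9 (a rival), so Agent 2 loses. Payoff = $0.0.
Regret = truthful payoff − actual payoff = $0.7 − $0.0 = $0.7.
Deviating from a truthful bid can only lose payoff in a second-price auction — never gain.

Regret: $0.7.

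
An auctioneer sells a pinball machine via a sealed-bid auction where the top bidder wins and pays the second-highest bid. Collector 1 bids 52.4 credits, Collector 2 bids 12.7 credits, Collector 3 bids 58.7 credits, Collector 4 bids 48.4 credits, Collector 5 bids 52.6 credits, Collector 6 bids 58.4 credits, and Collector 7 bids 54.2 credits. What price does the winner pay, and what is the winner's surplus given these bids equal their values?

The winner pays 58.4 credits for a surplus of 0.3 credits.

Ranking the bids: Collector 3 58.7 credits, then Collector 6 58.4 credits, then Collector 7 54.2 credits, then Collector 5 52.6 credits, then Collector 1 52.4 credits, then Collector 4 48.4 credits, then Collector 2 12.7 credits.
Collector 3 is the highest bidder, so Collector 3 wins.
Under the second-price rule, the price is the second-highest bid: 58.4 credits.
Surplus = 58.7 credits − 58.4 credits = 0.3 credits.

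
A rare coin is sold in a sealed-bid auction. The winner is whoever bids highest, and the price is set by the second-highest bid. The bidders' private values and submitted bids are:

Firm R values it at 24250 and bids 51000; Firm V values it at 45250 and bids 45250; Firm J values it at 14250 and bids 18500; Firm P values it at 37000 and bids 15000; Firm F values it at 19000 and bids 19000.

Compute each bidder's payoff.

Payoffs: Firm R -21000, Firm V 0, Firm J 0, Firm P 0, Firm F 0.

Bids in descending order: Firm R 51000; Firm V 45250; Firm F 19000; Firm J 18500; Firm P 15000.
Firm R has the top bid and wins; the price is the second-highest bid, 45250.
Firm R's payoff = 24250 − 45250 = -21000. All other bidders lose, so their payoff is 0.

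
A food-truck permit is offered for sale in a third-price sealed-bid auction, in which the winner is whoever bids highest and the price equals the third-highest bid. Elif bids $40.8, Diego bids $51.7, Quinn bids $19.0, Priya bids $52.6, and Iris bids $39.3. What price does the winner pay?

Sorted high to low: Priya $52.6; Diego $51.7; Elif $40.8; Iris $39.3; Quinn $19.0.
Priya is the highest bidder, so Priya wins.
Under the third-price rule, the price is the third-highest bid: $40.8.

Price paid: $40.8.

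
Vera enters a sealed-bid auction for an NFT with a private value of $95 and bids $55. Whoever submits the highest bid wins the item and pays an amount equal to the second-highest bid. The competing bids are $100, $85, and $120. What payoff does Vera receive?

$0

Highest competing bid: $120.
Vera's bid $55 is not the highest, so Vera loses, pays nothing, and earns zero payoff.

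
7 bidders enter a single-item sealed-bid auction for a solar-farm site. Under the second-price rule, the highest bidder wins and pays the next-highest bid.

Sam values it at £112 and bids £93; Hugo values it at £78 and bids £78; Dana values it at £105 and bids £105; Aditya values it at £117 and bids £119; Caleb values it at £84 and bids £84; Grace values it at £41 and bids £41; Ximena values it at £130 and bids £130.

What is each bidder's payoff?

Ranking the bids: Ximena £130 > Aditya £119 > Dana £105 > Sam £93 > Caleb £84 > Hugo £78 > Grace £41.
Ximena has the top bid and wins; the price is the second-highest bid, £119.
Ximena's payoff = £130 − £119 = £11. All other bidders lose, so their payoff is 0.

Sam £0, Hugo £0, Dana £0, Aditya £0, Caleb £0, Grace £0, Ximena £11.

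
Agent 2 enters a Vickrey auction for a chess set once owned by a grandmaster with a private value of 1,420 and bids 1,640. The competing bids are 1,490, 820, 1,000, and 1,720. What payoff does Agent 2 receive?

Payoff = 0.

Highest competing bid: 1,720.
Agent 2's bid 1,640 is not the highest, so Agent 2 loses, pays nothing, and earns zero payoff.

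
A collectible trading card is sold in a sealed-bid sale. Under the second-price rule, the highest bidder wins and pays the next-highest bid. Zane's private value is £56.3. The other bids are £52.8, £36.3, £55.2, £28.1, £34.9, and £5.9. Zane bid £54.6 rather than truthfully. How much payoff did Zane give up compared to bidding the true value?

£1.1

The highest competing bid is £55.2.
Bidding truthfully at £56.3: Zane has the top bid, wins, and pays the second-highest bid £55.2. Payoff = £56.3 − £55.2 = £1.1.
Bidding £54.6: the top bid is £55.2 (a rival), so Zane loses. Payoff = £0.0.
Regret = truthful payoff − actual payoff = £1.1 − £0.0 = £1.1.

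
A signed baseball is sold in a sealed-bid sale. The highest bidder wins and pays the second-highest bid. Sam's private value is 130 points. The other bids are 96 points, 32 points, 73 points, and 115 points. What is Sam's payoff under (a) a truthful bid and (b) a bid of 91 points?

(a) 15 points  (b) 0 points

The highest competing bid is 115 points.
Bidding truthfully at 130 points: Sam has the top bid, wins, and pays the second-highest bid 115 points. Payoff = 130 points − 115 points = 15 points.
Bidding 91 points: the top bid is 115 points (a rival), so Sam loses. Payoff = 0 points.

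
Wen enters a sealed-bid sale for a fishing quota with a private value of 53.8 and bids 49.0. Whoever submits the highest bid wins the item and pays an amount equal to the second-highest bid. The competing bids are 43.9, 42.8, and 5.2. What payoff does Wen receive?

Wen's payoff: 9.9.

Highest competing bid: 43.9.
Wen's bid 49.0 is the highest overall, so Wen wins and pays the second-highest bid, 43.9.
Payoff = value − price = 53.8 − 43.9 = 9.9.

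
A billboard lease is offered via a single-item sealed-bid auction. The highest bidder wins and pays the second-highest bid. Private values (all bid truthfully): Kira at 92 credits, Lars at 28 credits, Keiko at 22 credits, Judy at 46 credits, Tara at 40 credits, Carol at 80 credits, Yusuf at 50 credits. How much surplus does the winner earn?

Ordered from highest: Kira 92 credits > Carol 80 credits > Yusuf 50 credits > Judy 46 credits > Tara 40 credits > Lars 28 credits > Keiko 22 credits.
Kira wins with the top bid and pays the second-highest, 80 credits.
Surplus = 92 credits − 80 credits = 12 credits.

12 credits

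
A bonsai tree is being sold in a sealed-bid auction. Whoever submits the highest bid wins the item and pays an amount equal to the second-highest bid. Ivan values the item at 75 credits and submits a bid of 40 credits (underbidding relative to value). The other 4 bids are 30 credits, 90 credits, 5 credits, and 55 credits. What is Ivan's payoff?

Ivan's payoff: 0 credits.

Highest competing bid: 90 credits.
Ivan's bid 40 credits is not the highest, so Ivan loses, pays nothing, and earns zero payoff.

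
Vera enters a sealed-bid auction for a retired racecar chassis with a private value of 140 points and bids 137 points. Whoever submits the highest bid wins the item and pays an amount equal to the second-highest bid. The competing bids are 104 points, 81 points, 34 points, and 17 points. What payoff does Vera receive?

36 points

Highest competing bid: 104 points.
Vera's bid 137 points is the highest overall, so Vera wins and pays the second-highest bid, 104 points.
Payoff = value − price = 140 points − 104 points = 36 points.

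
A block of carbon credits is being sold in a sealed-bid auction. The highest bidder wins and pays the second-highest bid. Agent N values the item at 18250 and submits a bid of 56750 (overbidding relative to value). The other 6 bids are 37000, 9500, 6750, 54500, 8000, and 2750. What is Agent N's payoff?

Payoff = -36250.

Highest competing bid: 54500.
Agent N's bid 56750 is the highest overall, so Agent N wins and pays the second-highest bid, 54500.
Payoff = value − price = 18250 − 54500 = -36250.
Overbidding won the item at a price above value — truthful bidding would have avoided this loss.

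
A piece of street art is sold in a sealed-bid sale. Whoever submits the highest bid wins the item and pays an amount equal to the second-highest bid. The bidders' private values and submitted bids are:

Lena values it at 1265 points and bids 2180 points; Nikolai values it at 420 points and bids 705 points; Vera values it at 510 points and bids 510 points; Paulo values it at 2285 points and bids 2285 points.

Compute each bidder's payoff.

Ranking the bids: Paulo 2285 points > Lena 2180 points > Nikolai 705 points > Vera 510 points.
Paulo has the top bid and wins; the price is the second-highest bid, 2180 points.
Paulo's payoff = 2285 points − 2180 points = 105 points. All other bidders lose, so their payoff is 0.

Payoffs: Lena 0 points, Nikolai 0 points, Vera 0 points, Paulo 105 points.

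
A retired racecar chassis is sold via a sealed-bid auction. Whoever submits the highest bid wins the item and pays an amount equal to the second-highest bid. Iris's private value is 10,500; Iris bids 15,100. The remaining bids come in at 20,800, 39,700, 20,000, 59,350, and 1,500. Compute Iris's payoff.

Highest competing bid: 59,350.
Iris's bid 15,100 is not the highest, so Iris loses, pays nothing, and earns zero payoff.

Payoff = 0.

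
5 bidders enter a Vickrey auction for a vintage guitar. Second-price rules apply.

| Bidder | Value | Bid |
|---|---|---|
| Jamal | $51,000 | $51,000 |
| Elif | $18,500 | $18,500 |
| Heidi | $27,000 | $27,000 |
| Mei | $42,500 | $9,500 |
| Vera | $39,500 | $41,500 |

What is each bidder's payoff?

Payoffs: Jamal $9,500, Elif $0, Heidi $0, Mei $0, Vera $0.

Ranking the bids: Jamal $51,000; Vera $41,500; Heidi $27,000; Elif $18,500; Mei $9,500.
Jamal has the top bid and wins; the price is the second-highest bid, $41,500.
Jamal's payoff = $51,000 − $41,500 = $9,500. All other bidders lose, so their payoff is 0.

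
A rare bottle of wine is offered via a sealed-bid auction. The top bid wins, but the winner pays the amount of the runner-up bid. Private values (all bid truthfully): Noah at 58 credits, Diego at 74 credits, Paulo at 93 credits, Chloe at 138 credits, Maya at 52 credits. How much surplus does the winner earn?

Sorted high to low: Chloe 138 credits; Paulo 93 credits; Diego 74 credits; Noah 58 credits; Maya 52 credits.
Chloe wins with the top bid and pays the second-highest, 93 credits.
Surplus = 138 credits − 93 credits = 45 credits.

Winner's surplus: 45 credits.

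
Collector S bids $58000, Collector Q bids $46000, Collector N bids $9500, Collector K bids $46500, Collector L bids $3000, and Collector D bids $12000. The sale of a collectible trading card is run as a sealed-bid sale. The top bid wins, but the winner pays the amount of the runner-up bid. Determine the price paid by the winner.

$46500

Ordered from highest: Collector S $58000, then Collector K $46500, then Collector Q $46000, then Collector D $12000, then Collector N $9500, then Collector L $3000.
Collector S has the highest bid, so Collector S wins.
The second-highest bid is $46500, so that is what Collector S pays.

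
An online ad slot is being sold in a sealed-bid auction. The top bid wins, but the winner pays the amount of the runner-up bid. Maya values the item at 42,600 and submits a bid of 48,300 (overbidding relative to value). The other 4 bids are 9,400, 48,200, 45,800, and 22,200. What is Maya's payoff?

Highest competing bid: 48,200.
Maya's bid 48,300 is the highest overall, so Maya wins and pays the second-highest bid, 48,200.
Payoff = value − price = 42,600 − 48,200 = -5,600.
Overbidding won the item at a price above value — truthful bidding would have avoided this loss.

Payoff = -5,600.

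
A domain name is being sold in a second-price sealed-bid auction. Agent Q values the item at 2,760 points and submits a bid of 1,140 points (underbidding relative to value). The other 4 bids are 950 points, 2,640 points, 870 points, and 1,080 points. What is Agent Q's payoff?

Agent Q's payoff: 0 points.

Highest competing bid: 2,640 points.
Agent Q's bid 1,140 points is not the highest, so Agent Q loses, pays nothing, and earns zero payoff.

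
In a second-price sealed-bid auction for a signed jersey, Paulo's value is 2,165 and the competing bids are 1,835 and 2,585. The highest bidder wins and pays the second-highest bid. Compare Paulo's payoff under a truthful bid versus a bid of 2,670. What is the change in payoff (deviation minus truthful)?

-420

The highest competing bid is 2,585.
Bidding truthfully at 2,165: the top bid is 2,585 (a rival), so Paulo loses. Payoff = 0.
Bidding 2,670: Paulo has the top bid, wins, and pays the second-highest bid 2,585. Payoff = 2,165 − 2,585 = -420.
Change = -420 − 0 = -420.
This is the dominant-strategy logic: truthful bidding weakly beats any alternative.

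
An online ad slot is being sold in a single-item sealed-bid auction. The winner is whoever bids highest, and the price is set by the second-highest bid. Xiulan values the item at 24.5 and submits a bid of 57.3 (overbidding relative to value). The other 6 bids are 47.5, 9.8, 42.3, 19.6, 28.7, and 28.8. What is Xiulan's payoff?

-23.0

Highest competing bid: 47.5.
Xiulan's bid 57.3 is the highest overall, so Xiulan wins and pays the second-highest bid, 47.5.
Payoff = value − price = 24.5 − 47.5 = -23.0.
Overbidding won the item at a price above value — truthful bidding would have avoided this loss.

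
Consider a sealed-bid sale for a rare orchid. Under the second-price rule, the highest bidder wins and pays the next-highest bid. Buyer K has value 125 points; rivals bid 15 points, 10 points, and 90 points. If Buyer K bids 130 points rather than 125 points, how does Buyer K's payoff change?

Change in payoff: 0 points.

The highest competing bid is 90 points.
Bidding truthfully at 125 points: Buyer K has the top bid, wins, and pays the second-highest bid 90 points. Payoff = 125 points − 90 points = 35 points.
Bidding 130 points: Buyer K has the top bid, wins, and pays the second-highest bid 90 points. Payoff = 125 points − 90 points = 35 points.
Change = 35 points − 35 points = 0 points.
The bid only affects whether you win, not the price — here both bids land on the same side of the top rival bid, so the deviation is payoff-neutral.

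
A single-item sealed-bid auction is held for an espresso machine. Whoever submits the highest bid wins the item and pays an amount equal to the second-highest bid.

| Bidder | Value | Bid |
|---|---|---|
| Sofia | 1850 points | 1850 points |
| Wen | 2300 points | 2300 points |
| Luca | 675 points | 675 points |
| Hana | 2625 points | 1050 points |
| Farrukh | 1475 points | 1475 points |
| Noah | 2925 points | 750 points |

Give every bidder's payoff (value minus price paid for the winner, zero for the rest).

Ordered from highest: Wen 2300 points > Sofia 1850 points > Farrukh 1475 points > Hana 1050 points > Noah 750 points > Luca 675 points.
Wen has the top bid and wins; the price is the second-highest bid, 1850 points.
Wen's payoff = 2300 points − 1850 points = 450 points. All other bidders lose, so their payoff is 0.

Sofia 0 points, Wen 450 points, Luca 0 points, Hana 0 points, Farrukh 0 points, Noah 0 points.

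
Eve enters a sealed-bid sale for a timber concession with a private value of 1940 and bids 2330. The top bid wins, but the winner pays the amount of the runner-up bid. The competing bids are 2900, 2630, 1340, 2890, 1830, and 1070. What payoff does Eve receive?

Eve's payoff: 0.

Highest competing bid: 2900.
Eve's bid 2330 is not the highest, so Eve loses, pays nothing, and earns zero payoff.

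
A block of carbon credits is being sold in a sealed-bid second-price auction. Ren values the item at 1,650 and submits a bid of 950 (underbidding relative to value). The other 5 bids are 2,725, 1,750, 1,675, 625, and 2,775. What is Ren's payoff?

Highest competing bid: 2,775.
Ren's bid 950 is not the highest, so Ren loses, pays nothing, and earns zero payoff.

0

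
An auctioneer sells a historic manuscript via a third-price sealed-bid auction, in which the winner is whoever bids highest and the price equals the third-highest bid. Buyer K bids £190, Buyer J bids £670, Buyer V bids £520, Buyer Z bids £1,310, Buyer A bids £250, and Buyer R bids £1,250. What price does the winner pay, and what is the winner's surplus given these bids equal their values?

The winner pays £670 for a surplus of £640.

Ranking the bids: Buyer Z £1,310 > Buyer R £1,250 > Buyer J £670 > Buyer V £520 > Buyer A £250 > Buyer K £190.
Buyer Z is the highest bidder, so Buyer Z wins.
Under the third-price rule, the price is the third-highest bid: £670.
Surplus = £1,310 − £670 = £640.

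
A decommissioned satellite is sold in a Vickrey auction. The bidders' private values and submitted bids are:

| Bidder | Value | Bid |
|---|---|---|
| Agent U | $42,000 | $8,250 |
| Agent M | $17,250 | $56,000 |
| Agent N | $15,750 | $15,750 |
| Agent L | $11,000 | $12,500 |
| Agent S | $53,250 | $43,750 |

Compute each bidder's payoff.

Payoffs: Agent U $0, Agent M -$26,500, Agent N $0, Agent L $0, Agent S $0.

Ordered from highest: Agent M $56,000; Agent S $43,750; Agent N $15,750; Agent L $12,500; Agent U $8,250.
Agent M has the top bid and wins; the price is the second-highest bid, $43,750.
Agent M's payoff = $17,250 − $43,750 = -$26,500. All other bidders lose, so their payoff is 0.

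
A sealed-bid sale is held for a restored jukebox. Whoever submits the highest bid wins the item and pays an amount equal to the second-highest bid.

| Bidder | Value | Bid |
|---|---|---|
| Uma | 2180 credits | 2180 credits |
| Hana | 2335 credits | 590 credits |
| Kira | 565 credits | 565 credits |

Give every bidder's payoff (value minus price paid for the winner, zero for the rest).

Bids in descending order: Uma 2180 credits; Hana 590 credits; Kira 565 credits.
Uma has the top bid and wins; the price is the second-highest bid, 590 credits.
Uma's payoff = 2180 credits − 590 credits = 1590 credits. All other bidders lose, so their payoff is 0.

Payoffs: Uma 1590 credits, Hana 0 credits, Kira 0 credits.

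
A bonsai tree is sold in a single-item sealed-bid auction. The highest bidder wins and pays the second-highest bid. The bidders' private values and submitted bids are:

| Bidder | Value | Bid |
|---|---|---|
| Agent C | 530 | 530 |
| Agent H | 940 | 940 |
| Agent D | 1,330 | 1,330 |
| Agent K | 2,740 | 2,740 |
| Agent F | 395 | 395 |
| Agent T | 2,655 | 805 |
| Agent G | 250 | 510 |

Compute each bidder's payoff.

Agent C 0, Agent H 0, Agent D 0, Agent K 1,410, Agent F 0, Agent T 0, Agent G 0.

Ordered from highest: Agent K 2,740 > Agent D 1,330 > Agent H 940 > Agent T 805 > Agent C 530 > Agent G 510 > Agent F 395.
Agent K has the top bid and wins; the price is the second-highest bid, 1,330.
Agent K's payoff = 2,740 − 1,330 = 1,410. All other bidders lose, so their payoff is 0.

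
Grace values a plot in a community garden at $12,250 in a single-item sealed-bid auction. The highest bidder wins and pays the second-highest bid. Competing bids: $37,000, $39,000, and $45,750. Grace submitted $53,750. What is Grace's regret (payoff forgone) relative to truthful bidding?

The highest competing bid is $45,750.
Bidding truthfully at $12,250: the top bid is $45,750 (a rival), so Grace loses. Payoff = $0.
Bidding $53,750: Grace has the top bid, wins, and pays the second-highest bid $45,750. Payoff = $12,250 − $45,750 = -$33,500.
Regret = truthful payoff − actual payoff = $0 − -$33,500 = $33,500.

Payoff forgone: $33,500.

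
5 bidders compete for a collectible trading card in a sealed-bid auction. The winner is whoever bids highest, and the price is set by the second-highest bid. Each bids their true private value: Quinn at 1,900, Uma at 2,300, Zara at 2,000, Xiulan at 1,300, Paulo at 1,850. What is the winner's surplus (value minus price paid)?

Ranking the bids: Uma 2,300; Zara 2,000; Quinn 1,900; Paulo 1,850; Xiulan 1,300.
Uma wins with the top bid and pays the second-highest, 2,000.
Surplus = 2,300 − 2,000 = 300.

300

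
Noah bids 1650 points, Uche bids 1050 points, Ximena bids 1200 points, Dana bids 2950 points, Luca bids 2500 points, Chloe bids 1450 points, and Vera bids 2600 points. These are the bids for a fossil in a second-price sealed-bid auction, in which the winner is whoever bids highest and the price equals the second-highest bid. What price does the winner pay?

2600 points

Ordered from highest: Dana 2950 points; Vera 2600 points; Luca 2500 points; Noah 1650 points; Chloe 1450 points; Ximena 1200 points; Uche 1050 points.
Dana is the highest bidder, so Dana wins.
Under the second-price rule, the price is the second-highest bid: 2600 points.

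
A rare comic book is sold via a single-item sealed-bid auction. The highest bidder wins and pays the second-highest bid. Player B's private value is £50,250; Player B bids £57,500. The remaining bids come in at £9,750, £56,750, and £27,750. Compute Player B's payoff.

-£6,500

Highest competing bid: £56,750.
Player B's bid £57,500 is the highest overall, so Player B wins and pays the second-highest bid, £56,750.
Payoff = value − price = £50,250 − £56,750 = -£6,500.
Overbidding won the item at a price above value — truthful bidding would have avoided this loss.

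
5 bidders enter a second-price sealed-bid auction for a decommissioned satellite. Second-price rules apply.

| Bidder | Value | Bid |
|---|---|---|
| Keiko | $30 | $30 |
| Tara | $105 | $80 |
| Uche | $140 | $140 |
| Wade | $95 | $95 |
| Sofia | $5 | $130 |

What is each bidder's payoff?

Ordered from highest: Uche $140, then Sofia $130, then Wade $95, then Tara $80, then Keiko $30.
Uche has the top bid and wins; the price is the second-highest bid, $130.
Uche's payoff = $140 − $130 = $10. All other bidders lose, so their payoff is 0.

Payoffs: Keiko $0, Tara $0, Uche $10, Wade $0, Sofia $0.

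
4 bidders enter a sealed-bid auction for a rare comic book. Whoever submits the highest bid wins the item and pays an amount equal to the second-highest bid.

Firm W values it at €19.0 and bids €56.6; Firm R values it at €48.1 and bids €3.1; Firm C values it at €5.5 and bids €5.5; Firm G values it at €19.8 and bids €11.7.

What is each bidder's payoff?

Bids in descending order: Firm W €56.6, then Firm G €11.7, then Firm C €5.5, then Firm R €3.1.
Firm W has the top bid and wins; the price is the second-highest bid, €11.7.
Firm W's payoff = €19.0 − €11.7 = €7.3. All other bidders lose, so their payoff is 0.

Payoffs: Firm W €7.3, Firm R €0.0, Firm C €0.0, Firm G €0.0.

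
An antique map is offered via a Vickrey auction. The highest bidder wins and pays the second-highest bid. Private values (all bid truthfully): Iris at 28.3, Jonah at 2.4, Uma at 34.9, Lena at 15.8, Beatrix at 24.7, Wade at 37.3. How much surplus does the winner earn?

Winner's surplus: 2.4.

Bids in descending order: Wade 37.3; Uma 34.9; Iris 28.3; Beatrix 24.7; Lena 15.8; Jonah 2.4.
Wade wins with the top bid and pays the second-highest, 34.9.
Surplus = 37.3 − 34.9 = 2.4.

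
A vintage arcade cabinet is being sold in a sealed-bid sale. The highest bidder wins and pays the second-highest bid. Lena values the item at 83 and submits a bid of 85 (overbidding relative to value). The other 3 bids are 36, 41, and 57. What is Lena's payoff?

Highest competing bid: 57.
Lena's bid 85 is the highest overall, so Lena wins and pays the second-highest bid, 57.
Payoff = value − price = 83 − 57 = 26.

26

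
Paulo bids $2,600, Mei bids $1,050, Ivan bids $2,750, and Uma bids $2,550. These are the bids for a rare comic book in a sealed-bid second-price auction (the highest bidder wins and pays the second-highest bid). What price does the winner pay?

Ranking the bids: Ivan $2,750; Paulo $2,600; Uma $2,550; Mei $1,050.
Ivan is the highest bidder, so Ivan wins.
Under the second-price rule, the price is the second-highest bid: $2,600.

The winner pays $2,600.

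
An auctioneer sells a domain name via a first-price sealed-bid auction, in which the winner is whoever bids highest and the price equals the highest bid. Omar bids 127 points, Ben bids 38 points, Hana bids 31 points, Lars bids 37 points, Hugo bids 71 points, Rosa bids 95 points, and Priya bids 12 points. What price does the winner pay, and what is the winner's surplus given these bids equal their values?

Sorted high to low: Omar 127 points; Rosa 95 points; Hugo 71 points; Ben 38 points; Lars 37 points; Hana 31 points; Priya 12 points.
Omar is the highest bidder, so Omar wins.
Under the first-price rule, the price is the highest bid: 127 points.
Surplus = 127 points − 127 points = 0 points.

Price 127 points; surplus 0 points.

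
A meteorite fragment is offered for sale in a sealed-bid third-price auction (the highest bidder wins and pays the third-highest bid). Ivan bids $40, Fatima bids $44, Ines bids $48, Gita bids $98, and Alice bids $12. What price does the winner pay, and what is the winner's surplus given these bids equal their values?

The winner pays $44 for a surplus of $54.

Ranking the bids: Gita $98 > Ines $48 > Fatima $44 > Ivan $40 > Alice $12.
Gita is the highest bidder, so Gita wins.
Under the third-price rule, the price is the third-highest bid: $44.
Surplus = $98 − $44 = $54.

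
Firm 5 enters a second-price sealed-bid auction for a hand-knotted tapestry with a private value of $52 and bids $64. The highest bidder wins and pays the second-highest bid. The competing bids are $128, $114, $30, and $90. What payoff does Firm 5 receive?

Highest competing bid: $128.
Firm 5's bid $64 is not the highest, so Firm 5 loses, pays nothing, and earns zero payoff.

Payoff = $0.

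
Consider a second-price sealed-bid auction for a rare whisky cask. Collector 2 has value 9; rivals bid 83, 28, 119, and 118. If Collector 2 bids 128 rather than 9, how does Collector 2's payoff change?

The highest competing bid is 119.
Bidding truthfully at 9: the top bid is 119 (a rival), so Collector 2 loses. Payoff = 0.
Bidding 128: Collector 2 has the top bid, wins, and pays the second-highest bid 119. Payoff = 9 − 119 = -110.
Change = -110 − 0 = -110.

-110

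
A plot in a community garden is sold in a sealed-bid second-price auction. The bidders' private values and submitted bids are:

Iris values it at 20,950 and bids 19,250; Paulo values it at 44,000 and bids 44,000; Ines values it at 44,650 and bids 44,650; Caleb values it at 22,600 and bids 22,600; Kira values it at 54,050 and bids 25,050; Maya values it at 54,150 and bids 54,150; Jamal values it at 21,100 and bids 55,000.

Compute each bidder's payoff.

Iris 0, Paulo 0, Ines 0, Caleb 0, Kira 0, Maya 0, Jamal -33,050.

Sorted high to low: Jamal 55,000 > Maya 54,150 > Ines 44,650 > Paulo 44,000 > Kira 25,050 > Caleb 22,600 > Iris 19,250.
Jamal has the top bid and wins; the price is the second-highest bid, 54,150.
Jamal's payoff = 21,100 − 54,150 = -33,050. All other bidders lose, so their payoff is 0.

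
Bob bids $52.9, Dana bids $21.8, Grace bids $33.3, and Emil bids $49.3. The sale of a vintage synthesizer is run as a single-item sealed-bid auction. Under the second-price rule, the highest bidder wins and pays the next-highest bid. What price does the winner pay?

Price paid: $49.3.

Sorted high to low: Bob $52.9; Emil $49.3; Grace $33.3; Dana $21.8.
Bob has the highest bid, so Bob wins.
The second-highest bid is $49.3, so that is what Bob pays.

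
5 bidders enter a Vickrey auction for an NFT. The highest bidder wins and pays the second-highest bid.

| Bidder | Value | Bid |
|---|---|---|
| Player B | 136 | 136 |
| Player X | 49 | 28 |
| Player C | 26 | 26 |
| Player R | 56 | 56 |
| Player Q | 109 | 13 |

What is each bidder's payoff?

Player B 80, Player X 0, Player C 0, Player R 0, Player Q 0.

Ordered from highest: Player B 136; Player R 56; Player X 28; Player C 26; Player Q 13.
Player B has the top bid and wins; the price is the second-highest bid, 56.
Player B's payoff = 136 − 56 = 80. All other bidders lose, so their payoff is 0.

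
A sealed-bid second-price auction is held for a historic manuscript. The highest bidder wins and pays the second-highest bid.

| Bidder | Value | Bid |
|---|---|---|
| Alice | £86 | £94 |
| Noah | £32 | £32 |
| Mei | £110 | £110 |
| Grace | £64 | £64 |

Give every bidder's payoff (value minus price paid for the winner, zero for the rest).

Ordered from highest: Mei £110, then Alice £94, then Grace £64, then Noah £32.
Mei has the top bid and wins; the price is the second-highest bid, £94.
Mei's payoff = £110 − £94 = £16. All other bidders lose, so their payoff is 0.

Alice £0, Noah £0, Mei £16, Grace £0.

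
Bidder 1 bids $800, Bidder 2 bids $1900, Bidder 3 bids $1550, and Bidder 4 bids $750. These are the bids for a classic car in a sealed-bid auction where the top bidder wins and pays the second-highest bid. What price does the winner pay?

Bids in descending order: Bidder 2 $1900; Bidder 3 $1550; Bidder 1 $800; Bidder 4 $750.
Bidder 2 is the highest bidder, so Bidder 2 wins.
Under the second-price rule, the price is the second-highest bid: $1550.

$1550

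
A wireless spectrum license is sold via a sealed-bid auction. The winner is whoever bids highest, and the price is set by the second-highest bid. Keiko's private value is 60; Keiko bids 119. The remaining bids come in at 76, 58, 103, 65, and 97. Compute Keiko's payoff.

-43

Highest competing bid: 103.
Keiko's bid 119 is the highest overall, so Keiko wins and pays the second-highest bid, 103.
Payoff = value − price = 60 − 103 = -43.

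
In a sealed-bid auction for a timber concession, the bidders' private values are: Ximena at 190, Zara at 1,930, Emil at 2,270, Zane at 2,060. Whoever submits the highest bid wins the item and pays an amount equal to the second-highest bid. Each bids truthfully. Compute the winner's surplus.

Bids in descending order: Emil 2,270 > Zane 2,060 > Zara 1,930 > Ximena 190.
Emil wins with the top bid and pays the second-highest, 2,060.
Surplus = 2,270 − 2,060 = 210.

Winner's surplus: 210.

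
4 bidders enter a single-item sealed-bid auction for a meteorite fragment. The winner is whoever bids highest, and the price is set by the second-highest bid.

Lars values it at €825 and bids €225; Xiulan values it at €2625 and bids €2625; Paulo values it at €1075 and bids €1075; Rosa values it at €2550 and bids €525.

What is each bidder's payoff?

Bids in descending order: Xiulan €2625; Paulo €1075; Rosa €525; Lars €225.
Xiulan has the top bid and wins; the price is the second-highest bid, €1075.
Xiulan's payoff = €2625 − €1075 = €1550. All other bidders lose, so their payoff is 0.

Payoffs: Lars €0, Xiulan €1550, Paulo €0, Rosa €0.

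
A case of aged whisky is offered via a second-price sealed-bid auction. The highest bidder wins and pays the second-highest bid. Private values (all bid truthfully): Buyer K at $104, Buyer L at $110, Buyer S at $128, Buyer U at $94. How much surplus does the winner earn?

Surplus = $18.

Sorted high to low: Buyer S $128, then Buyer L $110, then Buyer K $104, then Buyer U $94.
Buyer S wins with the top bid and pays the second-highest, $110.
Surplus = $128 − $110 = $18.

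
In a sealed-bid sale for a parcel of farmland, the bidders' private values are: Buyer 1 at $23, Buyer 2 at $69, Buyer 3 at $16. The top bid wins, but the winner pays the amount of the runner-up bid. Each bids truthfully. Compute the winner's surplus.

Bids in descending order: Buyer 2 $69; Buyer 1 $23; Buyer 3 $16.
Buyer 2 wins with the top bid and pays the second-highest, $23.
Surplus = $69 − $23 = $46.

Winner's surplus: $46.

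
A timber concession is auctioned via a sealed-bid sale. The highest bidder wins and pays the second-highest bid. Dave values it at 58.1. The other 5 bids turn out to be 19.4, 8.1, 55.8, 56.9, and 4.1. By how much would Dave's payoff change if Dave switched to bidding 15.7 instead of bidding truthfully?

The highest competing bid is 56.9.
Bidding truthfully at 58.1: Dave has the top bid, wins, and pays the second-highest bid 56.9. Payoff = 58.1 − 56.9 = 1.2.
Bidding 15.7: the top bid is 56.9 (a rival), so Dave loses. Payoff = 0.0.
Change = 0.0 − 1.2 = -1.2.
Deviating from a truthful bid can only lose payoff in a second-price auction — never gain.

Change in payoff: -1.2.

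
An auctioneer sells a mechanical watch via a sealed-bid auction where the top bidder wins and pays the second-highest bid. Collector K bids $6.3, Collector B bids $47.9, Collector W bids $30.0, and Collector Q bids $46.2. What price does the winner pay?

Sorted high to low: Collector B $47.9, then Collector Q $46.2, then Collector W $30.0, then Collector K $6.3.
Collector B is the highest bidder, so Collector B wins.
Under the second-price rule, the price is the second-highest bid: $46.2.

Price paid: $46.2.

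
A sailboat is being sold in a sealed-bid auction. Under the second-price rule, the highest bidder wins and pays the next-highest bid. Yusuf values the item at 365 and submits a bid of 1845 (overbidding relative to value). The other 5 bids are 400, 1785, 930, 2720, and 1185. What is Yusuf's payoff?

Highest competing bid: 2720.
Yusuf's bid 1845 is not the highest, so Yusuf loses, pays nothing, and earns zero payoff.

0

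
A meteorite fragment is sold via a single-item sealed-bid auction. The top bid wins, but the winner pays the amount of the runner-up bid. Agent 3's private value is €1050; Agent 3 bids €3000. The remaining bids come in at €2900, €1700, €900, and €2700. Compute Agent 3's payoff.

The bidder's payoff: -€1850.

Highest competing bid: €2900.
Agent 3's bid €3000 is the highest overall, so Agent 3 wins and pays the second-highest bid, €2900.
Payoff = value − price = €1050 − €2900 = -€1850.
Overbidding won the item at a price above value — truthful bidding would have avoided this loss.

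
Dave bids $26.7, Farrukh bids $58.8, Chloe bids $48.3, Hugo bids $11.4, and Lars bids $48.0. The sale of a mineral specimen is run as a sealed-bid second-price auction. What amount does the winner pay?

The winner pays $48.3.

Ranking the bids: Farrukh $58.8; Chloe $48.3; Lars $48.0; Dave $26.7; Hugo $11.4.
Farrukh has the highest bid, so Farrukh wins.
The second-highest bid is $48.3, so that is what Farrukh pays.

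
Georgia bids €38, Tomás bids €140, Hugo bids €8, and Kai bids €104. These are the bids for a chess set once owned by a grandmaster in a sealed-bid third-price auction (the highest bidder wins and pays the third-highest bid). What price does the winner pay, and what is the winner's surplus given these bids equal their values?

Bids in descending order: Tomás €140 > Kai €104 > Georgia €38 > Hugo €8.
Tomás is the highest bidder, so Tomás wins.
Under the third-price rule, the price is the third-highest bid: €38.
Surplus = €140 − €38 = €102.

The winner pays €38 for a surplus of €102.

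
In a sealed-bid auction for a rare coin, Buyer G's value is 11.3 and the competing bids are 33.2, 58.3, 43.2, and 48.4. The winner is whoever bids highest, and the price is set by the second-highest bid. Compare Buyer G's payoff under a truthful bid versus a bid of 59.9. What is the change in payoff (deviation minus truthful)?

The highest competing bid is 58.3.
Bidding truthfully at 11.3: the top bid is 58.3 (a rival), so Buyer G loses. Payoff = 0.0.
Bidding 59.9: Buyer G has the top bid, wins, and pays the second-highest bid 58.3. Payoff = 11.3 − 58.3 = -47.0.
Change = -47.0 − 0.0 = -47.0.

-47.0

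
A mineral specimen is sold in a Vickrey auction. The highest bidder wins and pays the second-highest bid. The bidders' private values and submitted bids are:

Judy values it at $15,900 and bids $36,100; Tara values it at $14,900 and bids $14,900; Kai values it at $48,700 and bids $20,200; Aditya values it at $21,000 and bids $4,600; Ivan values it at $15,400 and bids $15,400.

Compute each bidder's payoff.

Ranking the bids: Judy $36,100 > Kai $20,200 > Ivan $15,400 > Tara $14,900 > Aditya $4,600.
Judy has the top bid and wins; the price is the second-highest bid, $20,200.
Judy's payoff = $15,900 − $20,200 = -$4,300. All other bidders lose, so their payoff is 0.

Judy -$4,300, Tara $0, Kai $0, Aditya $0, Ivan $0.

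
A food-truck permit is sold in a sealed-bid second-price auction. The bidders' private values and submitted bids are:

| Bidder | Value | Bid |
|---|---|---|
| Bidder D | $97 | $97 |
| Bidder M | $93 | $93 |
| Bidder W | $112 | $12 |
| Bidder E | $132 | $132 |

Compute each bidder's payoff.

Sorted high to low: Bidder E $132; Bidder D $97; Bidder M $93; Bidder W $12.
Bidder E has the top bid and wins; the price is the second-highest bid, $97.
Bidder E's payoff = $132 − $97 = $35. All other bidders lose, so their payoff is 0.

Bidder D $0, Bidder M $0, Bidder W $0, Bidder E $35.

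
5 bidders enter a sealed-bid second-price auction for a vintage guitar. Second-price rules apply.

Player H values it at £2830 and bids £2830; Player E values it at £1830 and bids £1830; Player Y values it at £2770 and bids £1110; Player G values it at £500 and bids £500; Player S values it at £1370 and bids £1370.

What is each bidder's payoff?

Ranking the bids: Player H £2830, then Player E £1830, then Player S £1370, then Player Y £1110, then Player G £500.
Player H has the top bid and wins; the price is the second-highest bid, £1830.
Player H's payoff = £2830 − £1830 = £1000. All other bidders lose, so their payoff is 0.

Payoffs: Player H £1000, Player E £0, Player Y £0, Player G £0, Player S £0.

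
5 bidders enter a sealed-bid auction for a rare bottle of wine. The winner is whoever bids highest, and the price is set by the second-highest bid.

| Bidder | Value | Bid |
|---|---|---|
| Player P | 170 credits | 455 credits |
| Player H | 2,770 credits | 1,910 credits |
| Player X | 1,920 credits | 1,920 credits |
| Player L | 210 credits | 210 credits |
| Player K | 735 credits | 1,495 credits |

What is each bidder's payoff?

Player P 0 credits, Player H 0 credits, Player X 10 credits, Player L 0 credits, Player K 0 credits.

Bids in descending order: Player X 1,920 credits > Player H 1,910 credits > Player K 1,495 credits > Player P 455 credits > Player L 210 credits.
Player X has the top bid and wins; the price is the second-highest bid, 1,910 credits.
Player X's payoff = 1,920 credits − 1,910 credits = 10 credits. All other bidders lose, so their payoff is 0.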